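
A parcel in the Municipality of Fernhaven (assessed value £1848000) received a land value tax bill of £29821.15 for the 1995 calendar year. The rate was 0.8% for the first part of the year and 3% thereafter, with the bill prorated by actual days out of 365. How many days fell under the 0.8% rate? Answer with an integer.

230 days

Let d = days at the first rate; then 365 − d days at the second rate.
£1848000 × [0.8%·d + 3%·(365−d)] / 365 = £29821.15
Solving gives d = 230, so the new rate took effect on 19 August 1995.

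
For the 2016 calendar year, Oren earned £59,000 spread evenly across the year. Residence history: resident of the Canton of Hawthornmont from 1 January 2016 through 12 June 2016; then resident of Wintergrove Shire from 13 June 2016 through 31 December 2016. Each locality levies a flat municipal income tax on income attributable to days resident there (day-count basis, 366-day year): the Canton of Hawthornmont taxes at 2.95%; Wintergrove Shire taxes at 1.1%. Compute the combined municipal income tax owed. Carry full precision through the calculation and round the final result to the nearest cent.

The Canton of Hawthornmont, 1 January – 12 June 2016: 164 days → £59,000 × 2.95% × 164/366 = £779.8962
Wintergrove Shire, 13 June – 31 December 2016: 202 days → £59,000 × 1.1% × 202/366 = £358.1913
Total = £1,138.0874

£1,138.09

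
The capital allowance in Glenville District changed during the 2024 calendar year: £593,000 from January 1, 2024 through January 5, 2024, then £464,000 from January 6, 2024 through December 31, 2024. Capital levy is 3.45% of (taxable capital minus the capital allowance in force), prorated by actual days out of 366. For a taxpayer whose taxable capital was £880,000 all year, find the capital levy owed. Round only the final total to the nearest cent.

January 1 – January 5, 2024: 5 days, exemption £593,000 → (£880,000 − £593,000) × 3.45% × 5/366 = £135.2664
January 6 – December 31, 2024: 361 days, exemption £464,000 → (£880,000 − £464,000) × 3.45% × 361/366 = £14,155.9344
Total = £14,291.2008

£14,291.20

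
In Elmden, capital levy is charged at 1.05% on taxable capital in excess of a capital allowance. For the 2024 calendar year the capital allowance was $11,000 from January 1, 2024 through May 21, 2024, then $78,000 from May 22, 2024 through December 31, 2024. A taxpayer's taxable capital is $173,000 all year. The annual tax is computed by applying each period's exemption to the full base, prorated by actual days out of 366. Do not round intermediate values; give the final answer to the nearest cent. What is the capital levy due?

$1,270.44

January 1 – May 21, 2024: 142 days, exemption $11,000 → ($173,000 − $11,000) × 1.05% × 142/366 = $659.9508
May 22 – December 31, 2024: 224 days, exemption $78,000 → ($173,000 − $78,000) × 1.05% × 224/366 = $610.4918
Total = $1,270.4426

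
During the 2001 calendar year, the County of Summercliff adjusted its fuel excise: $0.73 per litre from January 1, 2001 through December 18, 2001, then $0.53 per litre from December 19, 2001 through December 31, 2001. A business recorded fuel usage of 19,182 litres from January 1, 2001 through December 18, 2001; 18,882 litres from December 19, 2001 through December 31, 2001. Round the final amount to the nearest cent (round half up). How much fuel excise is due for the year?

$24,010.32

January 1 – December 18, 2001: 19,182 litres at $0.73/litre → $14,002.86
December 19 – December 31, 2001: 18,882 litres at $0.53/litre → $10,007.46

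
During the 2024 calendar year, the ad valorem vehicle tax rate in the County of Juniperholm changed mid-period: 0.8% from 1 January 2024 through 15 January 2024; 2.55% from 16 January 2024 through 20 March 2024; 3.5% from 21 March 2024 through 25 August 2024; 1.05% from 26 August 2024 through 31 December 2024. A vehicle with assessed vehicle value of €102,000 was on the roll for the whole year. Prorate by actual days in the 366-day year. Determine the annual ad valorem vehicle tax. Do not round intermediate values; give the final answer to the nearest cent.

€2,411.07

1 January – 15 January 2024: 15 days at 0.8% → €102,000 × 0.8% × 15/366 = €33.4426
16 January – 20 March 2024: 65 days at 2.55% → €102,000 × 2.55% × 65/366 = €461.9262
21 March – 25 August 2024: 158 days at 3.5% → €102,000 × 3.5% × 158/366 = €1,541.1475
26 August – 31 December 2024: 128 days at 1.05% → €102,000 × 1.05% × 128/366 = €374.5574
Total = €2,411.0738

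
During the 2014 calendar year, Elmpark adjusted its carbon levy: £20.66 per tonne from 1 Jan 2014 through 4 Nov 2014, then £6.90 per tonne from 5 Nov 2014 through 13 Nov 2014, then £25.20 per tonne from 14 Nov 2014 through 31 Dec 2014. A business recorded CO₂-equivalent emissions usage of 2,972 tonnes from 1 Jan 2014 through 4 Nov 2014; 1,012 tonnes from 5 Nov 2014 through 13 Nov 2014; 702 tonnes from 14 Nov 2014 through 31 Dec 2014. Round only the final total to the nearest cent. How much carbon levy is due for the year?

£86074.72

1 Jan – 4 Nov 2014: 2,972 tonnes at £20.66/tonne → £61401.52
5 Nov – 13 Nov 2014: 1,012 tonnes at £6.90/tonne → £6982.80
14 Nov – 31 Dec 2014: 702 tonnes at £25.20/tonne → £17690.40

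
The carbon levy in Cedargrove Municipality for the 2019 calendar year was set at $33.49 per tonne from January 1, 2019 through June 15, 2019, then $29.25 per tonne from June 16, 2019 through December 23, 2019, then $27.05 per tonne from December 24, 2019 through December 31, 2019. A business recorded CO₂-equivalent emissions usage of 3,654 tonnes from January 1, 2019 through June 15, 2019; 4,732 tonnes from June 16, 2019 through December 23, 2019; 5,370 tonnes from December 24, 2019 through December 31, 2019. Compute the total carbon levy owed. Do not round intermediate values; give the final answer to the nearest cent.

January 1 – June 15, 2019: 3,654 tonnes at $33.49/tonne → $122,372.46
June 16 – December 23, 2019: 4,732 tonnes at $29.25/tonne → $138,411.00
December 24 – December 31, 2019: 5,370 tonnes at $27.05/tonne → $145,258.50

$406,041.96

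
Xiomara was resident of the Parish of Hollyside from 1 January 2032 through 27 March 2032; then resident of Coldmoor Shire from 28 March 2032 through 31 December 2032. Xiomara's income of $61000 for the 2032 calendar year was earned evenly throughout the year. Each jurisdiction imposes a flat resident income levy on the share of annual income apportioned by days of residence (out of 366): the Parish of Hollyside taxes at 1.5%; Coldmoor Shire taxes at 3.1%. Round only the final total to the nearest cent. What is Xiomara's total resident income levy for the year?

The Parish of Hollyside, 1 January – 27 March 2032: 87 days → $61000 × 1.5% × 87/366 = $217.5000
Coldmoor Shire, 28 March – 31 December 2032: 279 days → $61000 × 3.1% × 279/366 = $1441.5000
Total = $1659.0000

$1659.00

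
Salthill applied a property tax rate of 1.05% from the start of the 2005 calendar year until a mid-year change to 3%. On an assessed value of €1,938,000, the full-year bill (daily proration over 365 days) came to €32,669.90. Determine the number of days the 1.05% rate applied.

246 days

Let d = days at the first rate; then 365 − d days at the second rate.
€1,938,000 × [1.05%·d + 3%·(365−d)] / 365 = €32,669.90
Solving gives d = 246, so the new rate took effect on 4 Sep 2005.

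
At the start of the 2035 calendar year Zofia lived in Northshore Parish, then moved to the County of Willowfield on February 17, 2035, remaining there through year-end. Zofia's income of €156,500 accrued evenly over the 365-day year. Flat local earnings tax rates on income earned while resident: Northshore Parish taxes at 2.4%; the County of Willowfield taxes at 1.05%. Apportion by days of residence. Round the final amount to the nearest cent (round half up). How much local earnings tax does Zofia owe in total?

Northshore Parish, January 1 – February 16, 2035: 47 days → €156,500 × 2.4% × 47/365 = €483.6493
The County of Willowfield, February 17 – December 31, 2035: 318 days → €156,500 × 1.05% × 318/365 = €1,431.6534
Total = €1,915.3027

€1,915.30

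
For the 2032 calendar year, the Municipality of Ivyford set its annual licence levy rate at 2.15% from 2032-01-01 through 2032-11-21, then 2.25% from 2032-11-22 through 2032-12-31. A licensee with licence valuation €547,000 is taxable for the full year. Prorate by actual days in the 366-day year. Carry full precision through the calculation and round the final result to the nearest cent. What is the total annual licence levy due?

2032-01-01 to 2032-11-21: 326 days at 2.15% → €547,000 × 2.15% × 326/366 = €10,475.1995
2032-11-22 to 2032-12-31: 40 days at 2.25% → €547,000 × 2.25% × 40/366 = €1,345.0820
Total = €11,820.2814

€11,820.28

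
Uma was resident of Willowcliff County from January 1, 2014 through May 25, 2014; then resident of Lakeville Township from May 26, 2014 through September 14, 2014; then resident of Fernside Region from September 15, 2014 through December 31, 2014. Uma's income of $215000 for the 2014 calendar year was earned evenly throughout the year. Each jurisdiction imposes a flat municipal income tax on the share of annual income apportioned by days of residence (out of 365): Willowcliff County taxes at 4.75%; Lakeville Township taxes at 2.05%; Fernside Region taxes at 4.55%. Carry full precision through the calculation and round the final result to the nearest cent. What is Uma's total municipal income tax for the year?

$8304.01

Willowcliff County, January 1 – May 25, 2014: 145 days → $215000 × 4.75% × 145/365 = $4057.0205
Lakeville Township, May 26 – September 14, 2014: 112 days → $215000 × 2.05% × 112/365 = $1352.4384
Fernside Region, September 15 – December 31, 2014: 108 days → $215000 × 4.55% × 108/365 = $2894.5479
Total = $8304.0068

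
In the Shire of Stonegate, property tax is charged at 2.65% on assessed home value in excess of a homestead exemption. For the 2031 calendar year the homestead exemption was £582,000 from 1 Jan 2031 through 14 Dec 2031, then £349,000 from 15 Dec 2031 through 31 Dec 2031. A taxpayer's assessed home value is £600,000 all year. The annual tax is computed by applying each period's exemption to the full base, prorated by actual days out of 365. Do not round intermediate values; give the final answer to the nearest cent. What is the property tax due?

£764.58

1 Jan – 14 Dec 2031: 348 days, exemption £582,000 → (£600,000 − £582,000) × 2.65% × 348/365 = £454.7836
15 Dec – 31 Dec 2031: 17 days, exemption £349,000 → (£600,000 − £349,000) × 2.65% × 17/365 = £309.7959
Total = £764.5795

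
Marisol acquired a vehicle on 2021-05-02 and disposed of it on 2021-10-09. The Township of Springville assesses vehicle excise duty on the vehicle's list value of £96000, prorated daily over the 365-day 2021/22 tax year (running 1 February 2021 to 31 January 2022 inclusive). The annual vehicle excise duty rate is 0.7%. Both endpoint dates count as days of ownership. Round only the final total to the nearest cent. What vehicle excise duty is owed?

£296.42

Days held (2021-05-02 to 2021-10-09): 161 out of 365
Tax = £96000 × 0.7% × 161/365 = £296.4164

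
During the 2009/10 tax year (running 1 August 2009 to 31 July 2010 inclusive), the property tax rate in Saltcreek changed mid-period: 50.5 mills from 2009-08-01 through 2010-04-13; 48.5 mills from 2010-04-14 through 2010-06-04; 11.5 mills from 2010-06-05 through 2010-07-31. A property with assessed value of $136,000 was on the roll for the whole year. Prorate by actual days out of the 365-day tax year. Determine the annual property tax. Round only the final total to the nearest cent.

$6,000.95

2009-08-01 to 2010-04-13: 256 days at 50.5 mills → $136,000 × 5.05% × 256/365 = $4,817.0082
2010-04-14 to 2010-06-04: 52 days at 48.5 mills → $136,000 × 4.85% × 52/365 = $939.7041
2010-06-05 to 2010-07-31: 57 days at 11.5 mills → $136,000 × 1.15% × 57/365 = $244.2411
Total = $6,000.9534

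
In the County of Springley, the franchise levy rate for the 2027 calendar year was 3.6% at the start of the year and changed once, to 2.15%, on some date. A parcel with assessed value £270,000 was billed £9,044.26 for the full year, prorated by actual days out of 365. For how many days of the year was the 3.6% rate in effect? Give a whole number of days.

302 days

Let d = days at the first rate; then 365 − d days at the second rate.
£270,000 × [3.6%·d + 2.15%·(365−d)] / 365 = £9,044.26
Solving gives d = 302, so the new rate took effect on 30 October 2027.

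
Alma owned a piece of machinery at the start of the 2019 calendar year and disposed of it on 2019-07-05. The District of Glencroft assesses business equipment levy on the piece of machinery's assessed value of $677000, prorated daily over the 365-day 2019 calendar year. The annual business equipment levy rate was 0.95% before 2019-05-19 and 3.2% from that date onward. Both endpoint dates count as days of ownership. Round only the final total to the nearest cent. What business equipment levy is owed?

2019-01-01 to 2019-05-18: 138 days at 0.95% → $677000 × 0.95% × 138/365 = $2431.6356
2019-05-19 to 2019-07-05: 48 days at 3.2% → $677000 × 3.2% × 48/365 = $2848.9644
Total = $5280.6000

$5280.60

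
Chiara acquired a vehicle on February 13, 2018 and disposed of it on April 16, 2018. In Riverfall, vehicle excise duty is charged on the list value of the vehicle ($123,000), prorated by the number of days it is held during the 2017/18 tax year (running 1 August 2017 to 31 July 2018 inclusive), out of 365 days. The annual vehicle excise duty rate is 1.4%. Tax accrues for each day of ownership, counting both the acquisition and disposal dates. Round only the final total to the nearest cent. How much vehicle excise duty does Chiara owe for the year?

$297.22

Days held (February 13 – April 16, 2018): 63 out of 365
Tax = $123,000 × 1.4% × 63/365 = $297.2219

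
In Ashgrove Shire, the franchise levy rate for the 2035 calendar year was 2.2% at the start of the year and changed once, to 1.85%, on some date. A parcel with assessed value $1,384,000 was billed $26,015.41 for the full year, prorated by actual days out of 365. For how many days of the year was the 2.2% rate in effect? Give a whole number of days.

31 days

Let d = days at the first rate; then 365 − d days at the second rate.
$1,384,000 × [2.2%·d + 1.85%·(365−d)] / 365 = $26,015.41
Solving gives d = 31, so the new rate took effect on 1 February 2035.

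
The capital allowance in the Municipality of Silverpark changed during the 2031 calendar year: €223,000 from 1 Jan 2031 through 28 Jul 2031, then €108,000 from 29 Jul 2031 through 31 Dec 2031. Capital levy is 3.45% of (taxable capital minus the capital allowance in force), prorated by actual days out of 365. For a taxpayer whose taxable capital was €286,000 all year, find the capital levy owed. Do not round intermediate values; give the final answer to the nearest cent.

1 Jan – 28 Jul 2031: 209 days, exemption €223,000 → (€286,000 − €223,000) × 3.45% × 209/365 = €1,244.5521
29 Jul – 31 Dec 2031: 156 days, exemption €108,000 → (€286,000 − €108,000) × 3.45% × 156/365 = €2,624.6466
Total = €3,869.1986

€3,869.20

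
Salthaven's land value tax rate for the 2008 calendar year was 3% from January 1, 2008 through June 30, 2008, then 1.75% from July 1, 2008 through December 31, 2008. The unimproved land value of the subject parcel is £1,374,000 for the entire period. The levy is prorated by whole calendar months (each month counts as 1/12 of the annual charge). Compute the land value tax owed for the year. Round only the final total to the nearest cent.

January 1 – June 30, 2008: 6 months at 3% → £1,374,000 × 3% × 6/12 = £20,610.0000
July 1 – December 31, 2008: 6 months at 1.75% → £1,374,000 × 1.75% × 6/12 = £12,022.5000
Total = £32,632.5000

£32,632.50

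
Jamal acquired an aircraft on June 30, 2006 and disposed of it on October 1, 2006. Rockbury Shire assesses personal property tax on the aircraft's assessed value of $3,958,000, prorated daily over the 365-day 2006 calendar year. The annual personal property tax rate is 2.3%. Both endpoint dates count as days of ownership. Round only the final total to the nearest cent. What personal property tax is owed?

$23,444.37

Days held (June 30 – October 1, 2006): 94 out of 365
Tax = $3,958,000 × 2.3% × 94/365 = $23,444.3726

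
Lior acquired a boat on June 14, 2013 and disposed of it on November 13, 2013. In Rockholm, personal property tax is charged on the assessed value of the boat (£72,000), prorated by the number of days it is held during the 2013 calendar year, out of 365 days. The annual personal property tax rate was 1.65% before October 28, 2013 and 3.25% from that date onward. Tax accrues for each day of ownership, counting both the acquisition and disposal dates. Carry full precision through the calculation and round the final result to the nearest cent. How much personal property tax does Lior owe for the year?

June 14 – October 27, 2013: 136 days at 1.65% → £72,000 × 1.65% × 136/365 = £442.6521
October 28 – November 13, 2013: 17 days at 3.25% → £72,000 × 3.25% × 17/365 = £108.9863
Total = £551.6384

£551.64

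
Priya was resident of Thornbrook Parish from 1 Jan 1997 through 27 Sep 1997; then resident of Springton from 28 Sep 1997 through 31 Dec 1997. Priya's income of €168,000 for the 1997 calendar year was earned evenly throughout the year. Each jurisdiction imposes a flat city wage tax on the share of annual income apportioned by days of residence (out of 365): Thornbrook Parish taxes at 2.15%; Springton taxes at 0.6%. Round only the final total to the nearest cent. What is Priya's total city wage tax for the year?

€2,934.25

Thornbrook Parish, 1 Jan – 27 Sep 1997: 270 days → €168,000 × 2.15% × 270/365 = €2,671.8904
Springton, 28 Sep – 31 Dec 1997: 95 days → €168,000 × 0.6% × 95/365 = €262.3562
Total = €2,934.2466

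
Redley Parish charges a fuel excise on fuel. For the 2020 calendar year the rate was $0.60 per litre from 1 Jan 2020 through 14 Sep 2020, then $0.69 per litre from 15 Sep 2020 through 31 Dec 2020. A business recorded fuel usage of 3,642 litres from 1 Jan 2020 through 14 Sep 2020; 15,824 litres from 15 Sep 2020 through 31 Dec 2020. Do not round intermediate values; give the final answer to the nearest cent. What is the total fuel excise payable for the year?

$13,103.76

1 Jan – 14 Sep 2020: 3,642 litres at $0.60/litre → $2,185.20
15 Sep – 31 Dec 2020: 15,824 litres at $0.69/litre → $10,918.56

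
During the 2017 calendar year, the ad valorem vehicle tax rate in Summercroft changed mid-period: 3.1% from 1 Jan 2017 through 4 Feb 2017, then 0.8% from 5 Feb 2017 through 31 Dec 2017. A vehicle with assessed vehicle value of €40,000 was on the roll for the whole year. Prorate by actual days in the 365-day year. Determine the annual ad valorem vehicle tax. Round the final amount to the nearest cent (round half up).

€408.22

1 Jan – 4 Feb 2017: 35 days at 3.1% → €40,000 × 3.1% × 35/365 = €118.9041
5 Feb – 31 Dec 2017: 330 days at 0.8% → €40,000 × 0.8% × 330/365 = €289.3151
Total = €408.2192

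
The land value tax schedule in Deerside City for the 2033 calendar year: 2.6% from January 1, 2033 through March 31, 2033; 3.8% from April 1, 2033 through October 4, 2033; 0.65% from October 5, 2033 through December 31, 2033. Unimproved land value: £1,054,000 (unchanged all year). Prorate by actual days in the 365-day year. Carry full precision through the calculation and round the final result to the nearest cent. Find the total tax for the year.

January 1 – March 31, 2033: 90 days at 2.6% → £1,054,000 × 2.6% × 90/365 = £6,757.1507
April 1 – October 4, 2033: 187 days at 3.8% → £1,054,000 × 3.8% × 187/365 = £20,519.7918
October 5 – December 31, 2033: 88 days at 0.65% → £1,054,000 × 0.65% × 88/365 = £1,651.7479
Total = £28,928.6904

£28,928.69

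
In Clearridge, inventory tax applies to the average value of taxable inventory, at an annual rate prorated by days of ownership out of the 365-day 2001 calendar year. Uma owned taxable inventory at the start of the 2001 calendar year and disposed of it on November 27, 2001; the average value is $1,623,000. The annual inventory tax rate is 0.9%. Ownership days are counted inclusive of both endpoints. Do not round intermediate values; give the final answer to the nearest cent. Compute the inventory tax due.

$13,246.35

Days held (January 1 – November 27, 2001): 331 out of 365
Tax = $1,623,000 × 0.9% × 331/365 = $13,246.3479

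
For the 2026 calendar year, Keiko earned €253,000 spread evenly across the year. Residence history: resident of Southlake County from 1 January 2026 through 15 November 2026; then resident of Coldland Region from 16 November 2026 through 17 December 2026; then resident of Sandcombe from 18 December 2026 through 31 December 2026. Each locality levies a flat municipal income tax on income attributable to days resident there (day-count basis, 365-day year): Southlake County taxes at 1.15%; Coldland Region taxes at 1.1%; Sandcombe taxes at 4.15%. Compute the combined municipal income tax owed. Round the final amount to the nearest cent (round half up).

Southlake County, 1 January – 15 November 2026: 319 days → €253,000 × 1.15% × 319/365 = €2,542.8233
Coldland Region, 16 November – 17 December 2026: 32 days → €253,000 × 1.1% × 32/365 = €243.9890
Sandcombe, 18 December – 31 December 2026: 14 days → €253,000 × 4.15% × 14/365 = €402.7205
Total = €3,189.5329

€3,189.53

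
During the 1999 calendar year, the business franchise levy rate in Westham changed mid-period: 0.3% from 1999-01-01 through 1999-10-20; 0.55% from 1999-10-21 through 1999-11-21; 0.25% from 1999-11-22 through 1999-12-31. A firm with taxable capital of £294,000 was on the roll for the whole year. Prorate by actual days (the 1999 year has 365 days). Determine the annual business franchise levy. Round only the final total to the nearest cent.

£930.33

1999-01-01 to 1999-10-20: 293 days at 0.3% → £294,000 × 0.3% × 293/365 = £708.0164
1999-10-21 to 1999-11-21: 32 days at 0.55% → £294,000 × 0.55% × 32/365 = £141.7644
1999-11-22 to 1999-12-31: 40 days at 0.25% → £294,000 × 0.25% × 40/365 = £80.5479
Total = £930.3288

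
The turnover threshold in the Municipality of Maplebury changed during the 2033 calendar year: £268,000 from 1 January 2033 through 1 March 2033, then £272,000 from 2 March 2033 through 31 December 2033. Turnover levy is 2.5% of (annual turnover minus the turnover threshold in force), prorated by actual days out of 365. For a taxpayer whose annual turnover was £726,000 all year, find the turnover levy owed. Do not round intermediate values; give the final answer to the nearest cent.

£11,366.44

1 January – 1 March 2033: 60 days, exemption £268,000 → (£726,000 − £268,000) × 2.5% × 60/365 = £1,882.1918
2 March – 31 December 2033: 305 days, exemption £272,000 → (£726,000 − £272,000) × 2.5% × 305/365 = £9,484.2466
Total = £11,366.4384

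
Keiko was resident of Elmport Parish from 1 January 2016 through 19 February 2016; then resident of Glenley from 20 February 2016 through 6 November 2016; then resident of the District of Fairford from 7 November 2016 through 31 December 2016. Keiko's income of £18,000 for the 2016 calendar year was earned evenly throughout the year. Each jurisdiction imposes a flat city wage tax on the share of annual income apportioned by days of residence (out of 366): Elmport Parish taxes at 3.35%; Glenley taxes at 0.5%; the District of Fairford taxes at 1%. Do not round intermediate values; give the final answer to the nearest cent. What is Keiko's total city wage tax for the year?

Elmport Parish, 1 January – 19 February 2016: 50 days → £18,000 × 3.35% × 50/366 = £82.3770
Glenley, 20 February – 6 November 2016: 261 days → £18,000 × 0.5% × 261/366 = £64.1803
The District of Fairford, 7 November – 31 December 2016: 55 days → £18,000 × 1% × 55/366 = £27.0492
Total = £173.6066

£173.61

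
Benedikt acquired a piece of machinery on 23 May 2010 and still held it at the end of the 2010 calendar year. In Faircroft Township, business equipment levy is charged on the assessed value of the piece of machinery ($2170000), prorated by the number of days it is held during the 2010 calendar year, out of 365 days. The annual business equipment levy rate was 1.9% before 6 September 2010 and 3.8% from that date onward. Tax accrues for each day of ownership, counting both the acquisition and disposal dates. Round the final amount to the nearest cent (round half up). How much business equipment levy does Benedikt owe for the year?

$38406.03

23 May – 5 September 2010: 106 days at 1.9% → $2170000 × 1.9% × 106/365 = $11973.6438
6 September – 31 December 2010: 117 days at 3.8% → $2170000 × 3.8% × 117/365 = $26432.3836
Total = $38406.0274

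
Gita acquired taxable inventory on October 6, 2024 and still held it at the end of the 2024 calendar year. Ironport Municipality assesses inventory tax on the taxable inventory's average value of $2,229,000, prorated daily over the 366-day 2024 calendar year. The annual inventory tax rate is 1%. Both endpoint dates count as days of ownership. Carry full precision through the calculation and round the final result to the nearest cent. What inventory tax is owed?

Days held (October 6 – December 31, 2024): 87 out of 366
Tax = $2,229,000 × 1% × 87/366 = $5,298.4426

$5,298.44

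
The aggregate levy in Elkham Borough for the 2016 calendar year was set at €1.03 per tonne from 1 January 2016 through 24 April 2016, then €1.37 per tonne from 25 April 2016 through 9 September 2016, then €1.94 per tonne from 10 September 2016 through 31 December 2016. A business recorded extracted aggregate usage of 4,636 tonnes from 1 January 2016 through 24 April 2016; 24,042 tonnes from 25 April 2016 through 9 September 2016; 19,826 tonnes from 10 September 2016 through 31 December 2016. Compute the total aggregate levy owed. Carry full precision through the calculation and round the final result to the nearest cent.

1 January – 24 April 2016: 4,636 tonnes at €1.03/tonne → €4,775.08
25 April – 9 September 2016: 24,042 tonnes at €1.37/tonne → €32,937.54
10 September – 31 December 2016: 19,826 tonnes at €1.94/tonne → €38,462.44

€76,175.06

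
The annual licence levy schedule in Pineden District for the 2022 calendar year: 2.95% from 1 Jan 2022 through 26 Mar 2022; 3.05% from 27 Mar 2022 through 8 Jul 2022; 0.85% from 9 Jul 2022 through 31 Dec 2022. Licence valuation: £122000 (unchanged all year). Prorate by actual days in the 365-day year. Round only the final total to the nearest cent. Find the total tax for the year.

£2398.39

1 Jan – 26 Mar 2022: 85 days at 2.95% → £122000 × 2.95% × 85/365 = £838.1233
27 Mar – 8 Jul 2022: 104 days at 3.05% → £122000 × 3.05% × 104/365 = £1060.2301
9 Jul – 31 Dec 2022: 176 days at 0.85% → £122000 × 0.85% × 176/365 = £500.0329
Total = £2398.3863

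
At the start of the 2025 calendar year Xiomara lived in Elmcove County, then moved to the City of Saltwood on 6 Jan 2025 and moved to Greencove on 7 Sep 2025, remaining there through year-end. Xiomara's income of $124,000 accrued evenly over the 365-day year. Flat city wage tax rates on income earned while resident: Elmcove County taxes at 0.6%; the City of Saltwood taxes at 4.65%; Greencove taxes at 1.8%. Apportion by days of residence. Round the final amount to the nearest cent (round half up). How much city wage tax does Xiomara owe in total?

Elmcove County, 1 Jan – 5 Jan 2025: 5 days → $124,000 × 0.6% × 5/365 = $10.1918
The City of Saltwood, 6 Jan – 6 Sep 2025: 244 days → $124,000 × 4.65% × 244/365 = $3,854.5315
Greencove, 7 Sep – 31 Dec 2025: 116 days → $124,000 × 1.8% × 116/365 = $709.3479
Total = $4,574.0712

$4,574.07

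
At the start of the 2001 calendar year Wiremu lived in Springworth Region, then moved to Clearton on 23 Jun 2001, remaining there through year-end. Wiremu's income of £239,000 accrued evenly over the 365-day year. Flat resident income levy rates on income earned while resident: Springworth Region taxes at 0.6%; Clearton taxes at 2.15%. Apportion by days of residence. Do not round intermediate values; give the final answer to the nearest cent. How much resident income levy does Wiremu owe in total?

£3,382.67

Springworth Region, 1 Jan – 22 Jun 2001: 173 days → £239,000 × 0.6% × 173/365 = £679.6767
Clearton, 23 Jun – 31 Dec 2001: 192 days → £239,000 × 2.15% × 192/365 = £2,702.9918
Total = £3,382.6685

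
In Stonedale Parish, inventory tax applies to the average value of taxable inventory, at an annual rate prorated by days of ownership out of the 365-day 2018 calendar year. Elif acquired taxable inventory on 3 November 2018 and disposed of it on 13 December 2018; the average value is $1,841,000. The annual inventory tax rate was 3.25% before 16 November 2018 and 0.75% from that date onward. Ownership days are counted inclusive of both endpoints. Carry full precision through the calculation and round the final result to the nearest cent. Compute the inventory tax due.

$3,190.23

3 November – 15 November 2018: 13 days at 3.25% → $1,841,000 × 3.25% × 13/365 = $2,131.0205
16 November – 13 December 2018: 28 days at 0.75% → $1,841,000 × 0.75% × 28/365 = $1,059.2055
Total = $3,190.2260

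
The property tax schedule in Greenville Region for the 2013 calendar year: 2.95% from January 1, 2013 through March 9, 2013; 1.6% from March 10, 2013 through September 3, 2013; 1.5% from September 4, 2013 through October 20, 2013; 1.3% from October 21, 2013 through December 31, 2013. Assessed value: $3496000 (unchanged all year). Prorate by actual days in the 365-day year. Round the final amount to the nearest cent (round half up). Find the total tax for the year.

January 1 – March 9, 2013: 68 days at 2.95% → $3496000 × 2.95% × 68/365 = $19213.6329
March 10 – September 3, 2013: 178 days at 1.6% → $3496000 × 1.6% × 178/365 = $27278.3781
September 4 – October 20, 2013: 47 days at 1.5% → $3496000 × 1.5% × 47/365 = $6752.5479
October 21 – December 31, 2013: 72 days at 1.3% → $3496000 × 1.3% × 72/365 = $8965.0849
Total = $62209.6438

$62209.64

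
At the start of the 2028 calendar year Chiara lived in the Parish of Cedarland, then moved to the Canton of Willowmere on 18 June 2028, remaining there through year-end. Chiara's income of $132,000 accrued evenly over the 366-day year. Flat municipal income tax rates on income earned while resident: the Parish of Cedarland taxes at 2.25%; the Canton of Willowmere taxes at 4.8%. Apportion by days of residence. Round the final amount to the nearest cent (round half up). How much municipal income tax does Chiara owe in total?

$4,781.75

The Parish of Cedarland, 1 January – 17 June 2028: 169 days → $132,000 × 2.25% × 169/366 = $1,371.3934
The Canton of Willowmere, 18 June – 31 December 2028: 197 days → $132,000 × 4.8% × 197/366 = $3,410.3607
Total = $4,781.7541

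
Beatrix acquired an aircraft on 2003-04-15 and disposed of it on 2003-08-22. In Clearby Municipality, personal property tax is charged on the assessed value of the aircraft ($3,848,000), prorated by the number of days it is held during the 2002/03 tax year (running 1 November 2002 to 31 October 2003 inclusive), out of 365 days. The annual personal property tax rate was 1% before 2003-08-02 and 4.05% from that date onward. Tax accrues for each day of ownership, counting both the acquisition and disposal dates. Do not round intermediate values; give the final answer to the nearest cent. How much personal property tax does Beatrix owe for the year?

2003-04-15 to 2003-08-01: 109 days at 1% → $3,848,000 × 1% × 109/365 = $11,491.2877
2003-08-02 to 2003-08-22: 21 days at 4.05% → $3,848,000 × 4.05% × 21/365 = $8,966.3671
Total = $20,457.6548

$20,457.65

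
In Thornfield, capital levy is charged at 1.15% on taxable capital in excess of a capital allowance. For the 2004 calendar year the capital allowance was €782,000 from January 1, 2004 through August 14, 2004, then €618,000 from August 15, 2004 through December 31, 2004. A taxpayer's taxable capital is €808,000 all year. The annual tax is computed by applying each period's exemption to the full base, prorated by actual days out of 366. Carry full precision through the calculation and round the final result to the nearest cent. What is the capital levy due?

January 1 – August 14, 2004: 227 days, exemption €782,000 → (€808,000 − €782,000) × 1.15% × 227/366 = €185.4454
August 15 – December 31, 2004: 139 days, exemption €618,000 → (€808,000 − €618,000) × 1.15% × 139/366 = €829.8224
Total = €1,015.2678

€1,015.27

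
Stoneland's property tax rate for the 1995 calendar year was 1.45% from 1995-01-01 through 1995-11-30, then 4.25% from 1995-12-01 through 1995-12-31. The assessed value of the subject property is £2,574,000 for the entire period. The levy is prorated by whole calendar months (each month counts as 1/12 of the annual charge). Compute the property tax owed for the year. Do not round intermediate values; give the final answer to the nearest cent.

1995-01-01 to 1995-11-30: 11 months at 1.45% → £2,574,000 × 1.45% × 11/12 = £34,212.7500
1995-12-01 to 1995-12-31: 1 month at 4.25% → £2,574,000 × 4.25% × 1/12 = £9,116.2500
Total = £43,329.0000

£43,329.00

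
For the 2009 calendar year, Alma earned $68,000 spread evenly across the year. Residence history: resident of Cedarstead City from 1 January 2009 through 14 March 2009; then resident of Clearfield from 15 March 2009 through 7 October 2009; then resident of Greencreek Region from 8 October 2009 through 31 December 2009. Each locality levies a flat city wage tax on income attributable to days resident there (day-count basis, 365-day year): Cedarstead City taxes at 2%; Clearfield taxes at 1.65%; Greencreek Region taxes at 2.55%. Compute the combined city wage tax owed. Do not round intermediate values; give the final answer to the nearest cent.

$1,312.12

Cedarstead City, 1 January – 14 March 2009: 73 days → $68,000 × 2% × 73/365 = $272.0000
Clearfield, 15 March – 7 October 2009: 207 days → $68,000 × 1.65% × 207/365 = $636.3123
Greencreek Region, 8 October – 31 December 2009: 85 days → $68,000 × 2.55% × 85/365 = $403.8082
Total = $1,312.1205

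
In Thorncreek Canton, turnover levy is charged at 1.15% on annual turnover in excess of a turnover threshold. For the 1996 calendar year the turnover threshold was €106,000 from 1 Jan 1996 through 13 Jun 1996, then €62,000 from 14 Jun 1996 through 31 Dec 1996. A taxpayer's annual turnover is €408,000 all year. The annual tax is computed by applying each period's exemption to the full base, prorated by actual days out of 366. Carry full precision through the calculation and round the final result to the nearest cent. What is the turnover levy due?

1 Jan – 13 Jun 1996: 165 days, exemption €106,000 → (€408,000 − €106,000) × 1.15% × 165/366 = €1,565.6967
14 Jun – 31 Dec 1996: 201 days, exemption €62,000 → (€408,000 − €62,000) × 1.15% × 201/366 = €2,185.1885
Total = €3,750.8852

€3,750.89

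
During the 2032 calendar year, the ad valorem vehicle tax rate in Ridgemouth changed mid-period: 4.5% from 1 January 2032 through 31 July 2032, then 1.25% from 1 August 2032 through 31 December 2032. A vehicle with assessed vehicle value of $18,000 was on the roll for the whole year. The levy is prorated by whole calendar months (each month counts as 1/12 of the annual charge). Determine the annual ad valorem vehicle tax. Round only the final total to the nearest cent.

$566.25

1 January – 31 July 2032: 7 months at 4.5% → $18,000 × 4.5% × 7/12 = $472.5000
1 August – 31 December 2032: 5 months at 1.25% → $18,000 × 1.25% × 5/12 = $93.7500
Total = $566.2500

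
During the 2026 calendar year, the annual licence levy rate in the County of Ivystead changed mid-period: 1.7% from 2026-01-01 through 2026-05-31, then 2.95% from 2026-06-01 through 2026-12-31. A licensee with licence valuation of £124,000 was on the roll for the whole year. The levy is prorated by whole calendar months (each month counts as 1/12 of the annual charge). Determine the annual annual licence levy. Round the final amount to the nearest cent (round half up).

£3,012.17

2026-01-01 to 2026-05-31: 5 months at 1.7% → £124,000 × 1.7% × 5/12 = £878.3333
2026-06-01 to 2026-12-31: 7 months at 2.95% → £124,000 × 2.95% × 7/12 = £2,133.8333
Total = £3,012.1667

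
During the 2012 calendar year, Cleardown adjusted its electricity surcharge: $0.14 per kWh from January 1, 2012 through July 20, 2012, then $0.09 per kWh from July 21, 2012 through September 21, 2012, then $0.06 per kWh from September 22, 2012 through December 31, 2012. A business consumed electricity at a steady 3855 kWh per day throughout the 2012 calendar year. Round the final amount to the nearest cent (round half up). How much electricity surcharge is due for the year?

January 1 – July 20, 2012: 202 days × 3855 kWh/day = 778,710 kWh at $0.14/kWh → $109019.40
July 21 – September 21, 2012: 63 days × 3855 kWh/day = 242,865 kWh at $0.09/kWh → $21857.85
September 22 – December 31, 2012: 101 days × 3855 kWh/day = 389,355 kWh at $0.06/kWh → $23361.30

$154238.55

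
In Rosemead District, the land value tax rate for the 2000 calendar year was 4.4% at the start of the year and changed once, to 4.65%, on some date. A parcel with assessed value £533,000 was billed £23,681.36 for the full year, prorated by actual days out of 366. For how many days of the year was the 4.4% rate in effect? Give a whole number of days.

Let d = days at the first rate; then 366 − d days at the second rate.
£533,000 × [4.4%·d + 4.65%·(366−d)] / 366 = £23,681.36
Solving gives d = 303, so the new rate took effect on 30 October 2000.

303 days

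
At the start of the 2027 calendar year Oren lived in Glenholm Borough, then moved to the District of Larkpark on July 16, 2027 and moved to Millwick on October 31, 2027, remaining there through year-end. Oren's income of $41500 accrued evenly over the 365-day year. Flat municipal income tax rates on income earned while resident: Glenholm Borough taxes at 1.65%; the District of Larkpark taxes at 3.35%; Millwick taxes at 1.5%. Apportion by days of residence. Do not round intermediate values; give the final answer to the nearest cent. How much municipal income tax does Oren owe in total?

Glenholm Borough, January 1 – July 15, 2027: 196 days → $41500 × 1.65% × 196/365 = $367.7014
The District of Larkpark, July 16 – October 30, 2027: 107 days → $41500 × 3.35% × 107/365 = $407.5527
Millwick, October 31 – December 31, 2027: 62 days → $41500 × 1.5% × 62/365 = $105.7397
Total = $880.9938

$880.99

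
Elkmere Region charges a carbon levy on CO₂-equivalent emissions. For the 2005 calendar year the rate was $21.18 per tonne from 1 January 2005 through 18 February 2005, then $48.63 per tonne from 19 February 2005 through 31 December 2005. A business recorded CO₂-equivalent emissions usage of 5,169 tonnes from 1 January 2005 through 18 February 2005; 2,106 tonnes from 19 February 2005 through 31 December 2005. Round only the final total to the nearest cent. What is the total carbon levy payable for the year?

1 January – 18 February 2005: 5,169 tonnes at $21.18/tonne → $109,479.42
19 February – 31 December 2005: 2,106 tonnes at $48.63/tonne → $102,414.78

$211,894.20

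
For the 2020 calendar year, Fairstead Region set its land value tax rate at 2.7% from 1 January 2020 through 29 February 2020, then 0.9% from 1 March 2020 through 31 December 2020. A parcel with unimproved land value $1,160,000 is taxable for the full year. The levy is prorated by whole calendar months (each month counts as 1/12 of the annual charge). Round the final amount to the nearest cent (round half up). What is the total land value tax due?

1 January – 29 February 2020: 2 months at 2.7% → $1,160,000 × 2.7% × 2/12 = $5,220.0000
1 March – 31 December 2020: 10 months at 0.9% → $1,160,000 × 0.9% × 10/12 = $8,700.0000
Total = $13,920.0000

$13,920.00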